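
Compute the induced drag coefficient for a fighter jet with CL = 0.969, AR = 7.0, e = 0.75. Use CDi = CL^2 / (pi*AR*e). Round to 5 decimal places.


Step 1: CL^2 = 0.969^2 = 0.938961
Step 2: pi * AR * e = 3.14159 * 7.0 * 0.75 = 16.493361
Step 3: CDi = 0.938961 / 16.493361 = 0.05693

0.05693


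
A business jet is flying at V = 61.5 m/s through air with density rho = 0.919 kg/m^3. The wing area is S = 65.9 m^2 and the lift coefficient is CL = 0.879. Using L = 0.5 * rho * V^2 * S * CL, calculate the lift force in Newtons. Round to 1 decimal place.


Step 1: Calculate dynamic pressure q = 0.5 * 0.919 * 61.5^2 = 0.5 * 0.919 * 3782.25 = 1737.9439 Pa
Step 2: Multiply by wing area and lift coefficient: L = 1737.9439 * 65.9 * 0.879
Step 3: L = 114530.5014 * 0.879 = 100672.3 N

100672.3


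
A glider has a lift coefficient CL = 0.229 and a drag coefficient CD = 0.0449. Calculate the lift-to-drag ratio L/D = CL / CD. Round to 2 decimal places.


Step 1: L/D = CL / CD = 0.229 / 0.0449
Step 2: L/D = 5.10

5.10


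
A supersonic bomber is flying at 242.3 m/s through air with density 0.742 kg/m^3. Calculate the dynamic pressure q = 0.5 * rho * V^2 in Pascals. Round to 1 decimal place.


Step 1: V^2 = 242.3^2 = 58709.29
Step 2: q = 0.5 * 0.742 * 58709.29
Step 3: q = 21781.1 Pa

21781.1


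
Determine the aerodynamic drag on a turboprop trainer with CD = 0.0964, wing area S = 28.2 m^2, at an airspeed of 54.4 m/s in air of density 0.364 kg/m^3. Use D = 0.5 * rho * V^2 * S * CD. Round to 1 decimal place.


Step 1: Dynamic pressure q = 0.5 * 0.364 * 54.4^2 = 538.6035 Pa
Step 2: Drag D = q * S * CD = 538.6035 * 28.2 * 0.0964
Step 3: D = 1464.2 N

1464.2


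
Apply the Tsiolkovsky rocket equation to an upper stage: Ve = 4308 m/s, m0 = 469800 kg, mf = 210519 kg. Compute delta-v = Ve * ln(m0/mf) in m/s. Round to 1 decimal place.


Step 1: Mass ratio m0/mf = 469800 / 210519 = 2.231628
Step 2: ln(2.231628) = 0.802731
Step 3: delta-v = 4308 * 0.802731 = 3458.2 m/s

3458.2


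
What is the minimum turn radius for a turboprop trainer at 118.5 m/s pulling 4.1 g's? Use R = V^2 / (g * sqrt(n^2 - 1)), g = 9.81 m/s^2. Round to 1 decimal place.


Step 1: V^2 = 118.5^2 = 14042.25
Step 2: n^2 - 1 = 4.1^2 - 1 = 15.81
Step 3: sqrt(15.81) = 3.976179
Step 4: R = 14042.25 / (9.81 * 3.976179) = 360.0 m

360.0


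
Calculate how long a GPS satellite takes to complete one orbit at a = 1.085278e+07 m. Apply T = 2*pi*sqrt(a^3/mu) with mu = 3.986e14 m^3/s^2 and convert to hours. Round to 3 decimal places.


Step 1: a^3 / mu = 1.278271e+21 / 3.986e14 = 3.206902e+06
Step 2: sqrt(3.206902e+06) = 1790.7825 s
Step 3: T = 2*pi * 1790.7825 = 11251.82 s
Step 4: T in hours = 11251.82 / 3600 = 3.126 hours

3.126


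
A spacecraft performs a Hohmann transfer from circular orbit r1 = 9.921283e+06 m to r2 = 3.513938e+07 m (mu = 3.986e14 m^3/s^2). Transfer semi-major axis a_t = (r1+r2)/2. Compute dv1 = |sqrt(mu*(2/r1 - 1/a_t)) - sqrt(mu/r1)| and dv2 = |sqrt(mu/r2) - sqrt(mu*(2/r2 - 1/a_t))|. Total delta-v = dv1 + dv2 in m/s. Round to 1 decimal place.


Step 1: Transfer semi-major axis a_t = (9.921283e+06 + 3.513938e+07) / 2 = 2.253033e+07 m
Step 2: v1 (circular at r1) = sqrt(mu/r1) = 6338.47 m/s
Step 3: v_t1 = sqrt(mu*(2/r1 - 1/a_t)) = 7915.86 m/s
Step 4: dv1 = |7915.86 - 6338.47| = 1577.38 m/s
Step 5: v2 (circular at r2) = 3368.0 m/s, v_t2 = 2234.97 m/s
Step 6: dv2 = |3368.0 - 2234.97| = 1133.03 m/s
Step 7: Total delta-v = 1577.38 + 1133.03 = 2710.4 m/s

2710.4


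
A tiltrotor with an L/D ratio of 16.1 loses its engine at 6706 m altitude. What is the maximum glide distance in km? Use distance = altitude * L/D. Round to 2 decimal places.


Step 1: Glide distance = altitude * L/D = 6706 * 16.1 = 107966.6 m
Step 2: Convert to km: 107966.6 / 1000 = 107.97 km

107.97


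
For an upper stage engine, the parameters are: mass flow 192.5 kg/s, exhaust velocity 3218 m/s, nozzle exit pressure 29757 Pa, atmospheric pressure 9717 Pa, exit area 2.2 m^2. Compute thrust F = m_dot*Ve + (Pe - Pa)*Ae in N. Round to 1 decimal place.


Step 1: Momentum thrust = m_dot * Ve = 192.5 * 3218 = 619465.0 N
Step 2: Pressure thrust = (Pe - Pa) * Ae = (29757 - 9717) * 2.2 = 44088.0 N
Step 3: Total thrust F = 619465.0 + 44088.0 = 663553.0 N

663553.0


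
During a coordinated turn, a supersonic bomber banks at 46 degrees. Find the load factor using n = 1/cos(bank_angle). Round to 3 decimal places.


Step 1: Convert 46 degrees to radians = 0.802851
Step 2: cos(46 deg) = 0.694658
Step 3: n = 1 / 0.694658 = 1.440

1.440


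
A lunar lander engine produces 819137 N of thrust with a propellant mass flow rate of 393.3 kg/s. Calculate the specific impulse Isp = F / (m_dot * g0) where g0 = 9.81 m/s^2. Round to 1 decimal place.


Step 1: m_dot * g0 = 393.3 * 9.81 = 3858.27
Step 2: Isp = 819137 / 3858.27 = 212.3 s

212.3


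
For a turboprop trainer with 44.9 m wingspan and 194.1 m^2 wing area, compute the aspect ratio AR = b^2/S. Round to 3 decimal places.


Step 1: b^2 = 44.9^2 = 2016.01
Step 2: AR = 2016.01 / 194.1 = 10.386

10.386


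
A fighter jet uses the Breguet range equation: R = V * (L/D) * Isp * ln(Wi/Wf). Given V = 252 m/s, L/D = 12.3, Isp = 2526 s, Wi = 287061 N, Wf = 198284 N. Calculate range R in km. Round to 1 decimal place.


Step 1: Coefficient = V * (L/D) * Isp = 252 * 12.3 * 2526 = 7829589.6 m
Step 2: Wi/Wf = 287061 / 198284 = 1.447726
Step 3: ln(1.447726) = 0.369994
Step 4: R = 7829589.6 * 0.369994 = 2896904.2 m = 2896.9 km

2896.9


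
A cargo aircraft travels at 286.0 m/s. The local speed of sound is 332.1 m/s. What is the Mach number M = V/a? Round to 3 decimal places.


Step 1: M = V / a = 286.0 / 332.1
Step 2: M = 0.861

0.861


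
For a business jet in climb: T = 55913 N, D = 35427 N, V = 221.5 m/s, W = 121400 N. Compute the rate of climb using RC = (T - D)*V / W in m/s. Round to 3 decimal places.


Step 1: Excess thrust = T - D = 55913 - 35427 = 20486 N
Step 2: Excess power = 20486 * 221.5 = 4537649.0 W
Step 3: RC = 4537649.0 / 121400 = 37.378 m/s

37.378


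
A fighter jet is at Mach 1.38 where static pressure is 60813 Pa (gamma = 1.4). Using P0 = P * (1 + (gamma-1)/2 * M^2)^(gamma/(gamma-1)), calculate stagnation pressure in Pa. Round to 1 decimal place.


Step 1: (gamma-1)/2 * M^2 = 0.2 * 1.9044 = 0.38088
Step 2: 1 + 0.38088 = 1.38088
Step 3: Exponent gamma/(gamma-1) = 3.5
Step 4: P0 = 60813 * 1.38088^3.5 = 188166.5 Pa

188166.5


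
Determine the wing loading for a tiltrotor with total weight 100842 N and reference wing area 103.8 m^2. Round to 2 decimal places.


Step 1: Wing loading = W / S = 100842 / 103.8
Step 2: Wing loading = 971.50 N/m^2

971.50


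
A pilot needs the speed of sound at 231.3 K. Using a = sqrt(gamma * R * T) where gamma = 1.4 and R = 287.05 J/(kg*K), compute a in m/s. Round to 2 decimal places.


Step 1: gamma * R * T = 1.4 * 287.05 * 231.3 = 92952.531
Step 2: a = sqrt(92952.531) = 304.88 m/s

304.88


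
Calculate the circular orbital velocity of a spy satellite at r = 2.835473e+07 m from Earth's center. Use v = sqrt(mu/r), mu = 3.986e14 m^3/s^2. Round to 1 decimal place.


Step 1: mu / r = 3.986e14 / 2.835473e+07 = 14057619.3108
Step 2: v = sqrt(14057619.3108) = 3749.3 m/s

3749.3


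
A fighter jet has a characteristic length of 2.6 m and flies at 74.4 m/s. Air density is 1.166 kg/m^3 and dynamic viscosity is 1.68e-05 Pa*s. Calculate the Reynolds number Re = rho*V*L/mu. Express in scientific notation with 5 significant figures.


Step 1: Numerator = rho * V * L = 1.166 * 74.4 * 2.6 = 225.55104
Step 2: Re = 225.55104 / 1.68e-05
Step 3: Re = 1.3426e+07

1.3426e+07


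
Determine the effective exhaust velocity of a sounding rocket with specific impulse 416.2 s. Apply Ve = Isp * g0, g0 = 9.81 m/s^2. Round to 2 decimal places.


Step 1: Ve = Isp * g0 = 416.2 * 9.81
Step 2: Ve = 4082.92 m/s

4082.92


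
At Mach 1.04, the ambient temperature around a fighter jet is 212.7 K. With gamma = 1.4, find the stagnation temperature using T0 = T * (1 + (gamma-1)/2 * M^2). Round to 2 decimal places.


Step 1: (gamma-1)/2 = 0.2
Step 2: M^2 = 1.0816
Step 3: 1 + 0.2 * 1.0816 = 1.21632
Step 4: T0 = 212.7 * 1.21632 = 258.71 K

258.71


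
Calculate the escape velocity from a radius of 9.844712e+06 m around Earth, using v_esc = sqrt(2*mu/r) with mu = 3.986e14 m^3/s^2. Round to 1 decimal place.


Step 1: 2*mu/r = 2 * 3.986e14 / 9.844712e+06 = 80977483.1402
Step 2: v_esc = sqrt(80977483.1402) = 8998.7 m/s

8998.7


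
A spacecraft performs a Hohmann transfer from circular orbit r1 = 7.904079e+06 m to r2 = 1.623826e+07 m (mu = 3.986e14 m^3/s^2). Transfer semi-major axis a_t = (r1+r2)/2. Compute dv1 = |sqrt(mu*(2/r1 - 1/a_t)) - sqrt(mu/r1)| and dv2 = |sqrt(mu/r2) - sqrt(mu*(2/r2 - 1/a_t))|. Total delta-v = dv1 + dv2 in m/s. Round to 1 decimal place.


Step 1: Transfer semi-major axis a_t = (7.904079e+06 + 1.623826e+07) / 2 = 1.207117e+07 m
Step 2: v1 (circular at r1) = sqrt(mu/r1) = 7101.38 m/s
Step 3: v_t1 = sqrt(mu*(2/r1 - 1/a_t)) = 8236.41 m/s
Step 4: dv1 = |8236.41 - 7101.38| = 1135.03 m/s
Step 5: v2 (circular at r2) = 4954.49 m/s, v_t2 = 4009.13 m/s
Step 6: dv2 = |4954.49 - 4009.13| = 945.36 m/s
Step 7: Total delta-v = 1135.03 + 945.36 = 2080.4 m/s

2080.4


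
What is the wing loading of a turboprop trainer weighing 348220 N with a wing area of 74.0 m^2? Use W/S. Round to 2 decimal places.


Step 1: Wing loading = W / S = 348220 / 74.0
Step 2: Wing loading = 4705.68 N/m^2

4705.68


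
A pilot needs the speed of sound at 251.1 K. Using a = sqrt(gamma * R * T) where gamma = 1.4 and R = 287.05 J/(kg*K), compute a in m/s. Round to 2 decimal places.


Step 1: gamma * R * T = 1.4 * 287.05 * 251.1 = 100909.557
Step 2: a = sqrt(100909.557) = 317.66 m/s

317.66


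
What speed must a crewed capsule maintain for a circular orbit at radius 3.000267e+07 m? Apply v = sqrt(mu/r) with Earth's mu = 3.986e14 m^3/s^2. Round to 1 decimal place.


Step 1: mu / r = 3.986e14 / 3.000267e+07 = 13285484.2586
Step 2: v = sqrt(13285484.2586) = 3644.9 m/s

3644.9


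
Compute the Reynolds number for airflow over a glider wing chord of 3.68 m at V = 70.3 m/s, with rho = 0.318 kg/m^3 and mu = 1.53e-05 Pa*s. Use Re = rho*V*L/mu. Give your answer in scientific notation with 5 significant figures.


Step 1: Numerator = rho * V * L = 0.318 * 70.3 * 3.68 = 82.267872
Step 2: Re = 82.267872 / 1.53e-05
Step 3: Re = 5.3770e+06

5.3770e+06


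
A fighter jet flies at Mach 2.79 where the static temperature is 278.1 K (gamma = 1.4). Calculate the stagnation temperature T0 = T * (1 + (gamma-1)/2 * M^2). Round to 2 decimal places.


Step 1: (gamma-1)/2 = 0.2
Step 2: M^2 = 7.7841
Step 3: 1 + 0.2 * 7.7841 = 2.55682
Step 4: T0 = 278.1 * 2.55682 = 711.05 K

711.05


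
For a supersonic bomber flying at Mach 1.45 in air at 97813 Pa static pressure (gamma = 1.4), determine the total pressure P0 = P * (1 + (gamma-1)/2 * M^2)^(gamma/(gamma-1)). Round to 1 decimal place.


Step 1: (gamma-1)/2 * M^2 = 0.2 * 2.1025 = 0.4205
Step 2: 1 + 0.4205 = 1.4205
Step 3: Exponent gamma/(gamma-1) = 3.5
Step 4: P0 = 97813 * 1.4205^3.5 = 334149.6 Pa

334149.6


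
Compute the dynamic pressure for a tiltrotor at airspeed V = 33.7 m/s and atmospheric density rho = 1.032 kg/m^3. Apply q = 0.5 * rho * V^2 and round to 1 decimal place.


Step 1: V^2 = 33.7^2 = 1135.69
Step 2: q = 0.5 * 1.032 * 1135.69
Step 3: q = 586.0 Pa

586.0


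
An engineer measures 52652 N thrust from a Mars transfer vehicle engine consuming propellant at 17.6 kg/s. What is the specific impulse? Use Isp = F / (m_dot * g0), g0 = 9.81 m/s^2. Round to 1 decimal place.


Step 1: m_dot * g0 = 17.6 * 9.81 = 172.66
Step 2: Isp = 52652 / 172.66 = 305.0 s

305.0


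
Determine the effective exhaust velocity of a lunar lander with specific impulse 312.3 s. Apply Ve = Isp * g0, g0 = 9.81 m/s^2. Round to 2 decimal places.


Step 1: Ve = Isp * g0 = 312.3 * 9.81
Step 2: Ve = 3063.66 m/s

3063.66


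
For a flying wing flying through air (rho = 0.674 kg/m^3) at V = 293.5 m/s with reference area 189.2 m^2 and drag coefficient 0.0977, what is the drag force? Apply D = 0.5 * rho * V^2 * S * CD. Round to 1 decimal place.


Step 1: Dynamic pressure q = 0.5 * 0.674 * 293.5^2 = 29029.9383 Pa
Step 2: Drag D = q * S * CD = 29029.9383 * 189.2 * 0.0977
Step 3: D = 536613.8 N

536613.8


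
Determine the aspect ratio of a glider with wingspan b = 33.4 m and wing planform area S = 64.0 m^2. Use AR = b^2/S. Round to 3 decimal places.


Step 1: b^2 = 33.4^2 = 1115.56
Step 2: AR = 1115.56 / 64.0 = 17.431

17.431


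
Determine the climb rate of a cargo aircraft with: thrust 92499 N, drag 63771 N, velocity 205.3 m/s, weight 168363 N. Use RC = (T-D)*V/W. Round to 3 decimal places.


Step 1: Excess thrust = T - D = 92499 - 63771 = 28728 N
Step 2: Excess power = 28728 * 205.3 = 5897858.4 W
Step 3: RC = 5897858.4 / 168363 = 35.031 m/s

35.031


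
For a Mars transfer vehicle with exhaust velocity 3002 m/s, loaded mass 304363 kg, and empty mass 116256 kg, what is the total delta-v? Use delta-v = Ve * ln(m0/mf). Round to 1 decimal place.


Step 1: Mass ratio m0/mf = 304363 / 116256 = 2.618041
Step 2: ln(2.618041) = 0.962426
Step 3: delta-v = 3002 * 0.962426 = 2889.2 m/s

2889.2


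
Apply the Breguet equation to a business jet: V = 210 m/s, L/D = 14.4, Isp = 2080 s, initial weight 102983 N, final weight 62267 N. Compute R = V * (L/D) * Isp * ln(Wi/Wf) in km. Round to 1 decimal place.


Step 1: Coefficient = V * (L/D) * Isp = 210 * 14.4 * 2080 = 6289920.0 m
Step 2: Wi/Wf = 102983 / 62267 = 1.653894
Step 3: ln(1.653894) = 0.503132
Step 4: R = 6289920.0 * 0.503132 = 3164662.1 m = 3164.7 km

3164.7


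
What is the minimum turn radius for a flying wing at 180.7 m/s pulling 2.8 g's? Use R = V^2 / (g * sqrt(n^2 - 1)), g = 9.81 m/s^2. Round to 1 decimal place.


Step 1: V^2 = 180.7^2 = 32652.49
Step 2: n^2 - 1 = 2.8^2 - 1 = 6.84
Step 3: sqrt(6.84) = 2.615339
Step 4: R = 32652.49 / (9.81 * 2.615339) = 1272.7 m

1272.7


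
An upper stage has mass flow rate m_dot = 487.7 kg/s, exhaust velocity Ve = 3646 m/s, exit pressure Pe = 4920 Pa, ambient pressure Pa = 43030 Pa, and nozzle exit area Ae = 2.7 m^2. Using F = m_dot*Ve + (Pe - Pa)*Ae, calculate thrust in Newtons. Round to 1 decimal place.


Step 1: Momentum thrust = m_dot * Ve = 487.7 * 3646 = 1778154.2 N
Step 2: Pressure thrust = (Pe - Pa) * Ae = (4920 - 43030) * 2.7 = -102897.0 N
Step 3: Total thrust F = 1778154.2 + -102897.0 = 1675257.2 N

1675257.2


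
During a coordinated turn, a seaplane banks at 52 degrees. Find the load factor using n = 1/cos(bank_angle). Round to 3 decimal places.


Step 1: Convert 52 degrees to radians = 0.907571
Step 2: cos(52 deg) = 0.615661
Step 3: n = 1 / 0.615661 = 1.624

1.624


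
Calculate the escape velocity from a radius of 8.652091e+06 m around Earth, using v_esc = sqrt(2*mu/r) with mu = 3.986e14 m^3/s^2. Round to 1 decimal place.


Step 1: 2*mu/r = 2 * 3.986e14 / 8.652091e+06 = 92139576.433
Step 2: v_esc = sqrt(92139576.433) = 9598.9 m/s

9598.9


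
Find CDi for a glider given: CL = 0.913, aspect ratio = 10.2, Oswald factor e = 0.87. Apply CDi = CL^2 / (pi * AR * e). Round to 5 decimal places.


Step 1: CL^2 = 0.913^2 = 0.833569
Step 2: pi * AR * e = 3.14159 * 10.2 * 0.87 = 27.878493
Step 3: CDi = 0.833569 / 27.878493 = 0.02990

0.02990


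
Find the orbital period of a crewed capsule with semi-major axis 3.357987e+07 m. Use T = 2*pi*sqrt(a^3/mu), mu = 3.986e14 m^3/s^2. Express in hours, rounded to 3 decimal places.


Step 1: a^3 / mu = 3.786492e+22 / 3.986e14 = 9.499478e+07
Step 2: sqrt(9.499478e+07) = 9746.5265 s
Step 3: T = 2*pi * 9746.5265 = 61239.23 s
Step 4: T in hours = 61239.23 / 3600 = 17.011 hours

17.011


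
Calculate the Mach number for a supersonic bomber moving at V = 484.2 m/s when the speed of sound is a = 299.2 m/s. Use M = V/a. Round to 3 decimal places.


Step 1: M = V / a = 484.2 / 299.2
Step 2: M = 1.618

1.618


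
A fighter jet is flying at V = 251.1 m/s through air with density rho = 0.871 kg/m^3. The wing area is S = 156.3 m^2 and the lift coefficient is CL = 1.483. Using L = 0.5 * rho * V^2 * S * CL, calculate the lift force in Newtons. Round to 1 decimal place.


Step 1: Calculate dynamic pressure q = 0.5 * 0.871 * 251.1^2 = 0.5 * 0.871 * 63051.21 = 27458.802 Pa
Step 2: Multiply by wing area and lift coefficient: L = 27458.802 * 156.3 * 1.483
Step 3: L = 4291810.7456 * 1.483 = 6364755.3 N

6364755.3


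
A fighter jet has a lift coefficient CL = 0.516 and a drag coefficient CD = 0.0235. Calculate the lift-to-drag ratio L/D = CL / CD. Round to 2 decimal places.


Step 1: L/D = CL / CD = 0.516 / 0.0235
Step 2: L/D = 21.96

21.96


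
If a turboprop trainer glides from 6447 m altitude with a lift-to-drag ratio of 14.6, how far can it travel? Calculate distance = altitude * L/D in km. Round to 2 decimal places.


Step 1: Glide distance = altitude * L/D = 6447 * 14.6 = 94126.2 m
Step 2: Convert to km: 94126.2 / 1000 = 94.13 km

94.13


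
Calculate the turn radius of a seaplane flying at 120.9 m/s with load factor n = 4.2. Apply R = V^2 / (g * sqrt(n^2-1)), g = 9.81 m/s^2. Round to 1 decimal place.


Step 1: V^2 = 120.9^2 = 14616.81
Step 2: n^2 - 1 = 4.2^2 - 1 = 16.64
Step 3: sqrt(16.64) = 4.079216
Step 4: R = 14616.81 / (9.81 * 4.079216) = 365.3 m

365.3


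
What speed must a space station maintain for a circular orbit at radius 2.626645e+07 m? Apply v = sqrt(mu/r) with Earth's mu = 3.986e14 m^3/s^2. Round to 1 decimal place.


Step 1: mu / r = 3.986e14 / 2.626645e+07 = 15175252.0801
Step 2: v = sqrt(15175252.0801) = 3895.5 m/s

3895.5


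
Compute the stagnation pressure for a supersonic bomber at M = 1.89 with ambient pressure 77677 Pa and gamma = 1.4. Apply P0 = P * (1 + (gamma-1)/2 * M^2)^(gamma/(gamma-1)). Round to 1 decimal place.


Step 1: (gamma-1)/2 * M^2 = 0.2 * 3.5721 = 0.71442
Step 2: 1 + 0.71442 = 1.71442
Step 3: Exponent gamma/(gamma-1) = 3.5
Step 4: P0 = 77677 * 1.71442^3.5 = 512510.5 Pa

512510.5


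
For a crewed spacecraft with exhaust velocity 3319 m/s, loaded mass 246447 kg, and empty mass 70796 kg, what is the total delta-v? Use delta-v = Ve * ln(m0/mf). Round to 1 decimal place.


Step 1: Mass ratio m0/mf = 246447 / 70796 = 3.481087
Step 2: ln(3.481087) = 1.247344
Step 3: delta-v = 3319 * 1.247344 = 4139.9 m/s

4139.9


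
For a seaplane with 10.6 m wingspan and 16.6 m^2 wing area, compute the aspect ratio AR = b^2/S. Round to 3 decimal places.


Step 1: b^2 = 10.6^2 = 112.36
Step 2: AR = 112.36 / 16.6 = 6.769

6.769


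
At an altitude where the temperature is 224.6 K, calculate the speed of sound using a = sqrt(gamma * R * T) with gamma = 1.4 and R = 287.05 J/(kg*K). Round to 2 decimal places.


Step 1: gamma * R * T = 1.4 * 287.05 * 224.6 = 90260.002
Step 2: a = sqrt(90260.002) = 300.43 m/s

300.43


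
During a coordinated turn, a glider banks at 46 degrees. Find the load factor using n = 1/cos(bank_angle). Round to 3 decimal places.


Step 1: Convert 46 degrees to radians = 0.802851
Step 2: cos(46 deg) = 0.694658
Step 3: n = 1 / 0.694658 = 1.440

1.440


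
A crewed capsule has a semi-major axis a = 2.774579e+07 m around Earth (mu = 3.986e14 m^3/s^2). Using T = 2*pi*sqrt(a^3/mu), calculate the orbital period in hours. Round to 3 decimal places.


Step 1: a^3 / mu = 2.135951e+22 / 3.986e14 = 5.358633e+07
Step 2: sqrt(5.358633e+07) = 7320.2682 s
Step 3: T = 2*pi * 7320.2682 = 45994.6 s
Step 4: T in hours = 45994.6 / 3600 = 12.776 hours

12.776


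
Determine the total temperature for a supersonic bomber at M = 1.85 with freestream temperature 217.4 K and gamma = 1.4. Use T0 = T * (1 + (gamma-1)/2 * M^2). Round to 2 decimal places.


Step 1: (gamma-1)/2 = 0.2
Step 2: M^2 = 3.4225
Step 3: 1 + 0.2 * 3.4225 = 1.6845
Step 4: T0 = 217.4 * 1.6845 = 366.21 K

366.21


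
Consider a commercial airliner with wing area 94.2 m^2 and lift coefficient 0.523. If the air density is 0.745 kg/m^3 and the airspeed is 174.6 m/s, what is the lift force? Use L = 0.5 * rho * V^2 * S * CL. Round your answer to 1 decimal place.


Step 1: Calculate dynamic pressure q = 0.5 * 0.745 * 174.6^2 = 0.5 * 0.745 * 30485.16 = 11355.7221 Pa
Step 2: Multiply by wing area and lift coefficient: L = 11355.7221 * 94.2 * 0.523
Step 3: L = 1069709.0218 * 0.523 = 559457.8 N

559457.8


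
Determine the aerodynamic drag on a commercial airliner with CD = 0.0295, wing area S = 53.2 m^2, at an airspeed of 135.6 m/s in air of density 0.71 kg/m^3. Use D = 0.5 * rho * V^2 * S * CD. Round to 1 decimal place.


Step 1: Dynamic pressure q = 0.5 * 0.71 * 135.6^2 = 6527.5128 Pa
Step 2: Drag D = q * S * CD = 6527.5128 * 53.2 * 0.0295
Step 3: D = 10244.3 N

10244.3


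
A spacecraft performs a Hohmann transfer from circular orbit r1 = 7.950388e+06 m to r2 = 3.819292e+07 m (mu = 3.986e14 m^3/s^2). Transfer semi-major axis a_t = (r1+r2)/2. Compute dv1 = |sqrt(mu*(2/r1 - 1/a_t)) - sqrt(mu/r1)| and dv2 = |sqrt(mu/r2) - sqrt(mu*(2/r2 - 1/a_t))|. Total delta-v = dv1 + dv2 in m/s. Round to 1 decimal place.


Step 1: Transfer semi-major axis a_t = (7.950388e+06 + 3.819292e+07) / 2 = 2.307165e+07 m
Step 2: v1 (circular at r1) = sqrt(mu/r1) = 7080.67 m/s
Step 3: v_t1 = sqrt(mu*(2/r1 - 1/a_t)) = 9110.17 m/s
Step 4: dv1 = |9110.17 - 7080.67| = 2029.5 m/s
Step 5: v2 (circular at r2) = 3230.56 m/s, v_t2 = 1896.41 m/s
Step 6: dv2 = |3230.56 - 1896.41| = 1334.15 m/s
Step 7: Total delta-v = 2029.5 + 1334.15 = 3363.6 m/s

3363.6


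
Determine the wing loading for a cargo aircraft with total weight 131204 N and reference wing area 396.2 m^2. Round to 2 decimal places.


Step 1: Wing loading = W / S = 131204 / 396.2
Step 2: Wing loading = 331.16 N/m^2

331.16


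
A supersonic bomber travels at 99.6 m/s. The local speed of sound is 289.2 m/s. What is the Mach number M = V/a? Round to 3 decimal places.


Step 1: M = V / a = 99.6 / 289.2
Step 2: M = 0.344

0.344


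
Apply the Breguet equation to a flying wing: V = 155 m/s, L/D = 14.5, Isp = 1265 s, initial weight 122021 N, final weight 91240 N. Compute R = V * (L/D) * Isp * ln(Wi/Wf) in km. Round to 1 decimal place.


Step 1: Coefficient = V * (L/D) * Isp = 155 * 14.5 * 1265 = 2843087.5 m
Step 2: Wi/Wf = 122021 / 91240 = 1.337363
Step 3: ln(1.337363) = 0.2907
Step 4: R = 2843087.5 * 0.2907 = 826484.9 m = 826.5 km

826.5


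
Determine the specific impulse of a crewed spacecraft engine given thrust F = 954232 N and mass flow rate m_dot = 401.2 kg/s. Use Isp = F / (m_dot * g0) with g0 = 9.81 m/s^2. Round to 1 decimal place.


Step 1: m_dot * g0 = 401.2 * 9.81 = 3935.77
Step 2: Isp = 954232 / 3935.77 = 242.5 s

242.5


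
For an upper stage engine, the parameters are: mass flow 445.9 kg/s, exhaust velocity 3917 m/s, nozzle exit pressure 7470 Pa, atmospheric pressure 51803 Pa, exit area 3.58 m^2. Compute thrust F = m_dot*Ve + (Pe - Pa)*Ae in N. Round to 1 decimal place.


Step 1: Momentum thrust = m_dot * Ve = 445.9 * 3917 = 1746590.3 N
Step 2: Pressure thrust = (Pe - Pa) * Ae = (7470 - 51803) * 3.58 = -158712.14 N
Step 3: Total thrust F = 1746590.3 + -158712.14 = 1587878.2 N

1587878.2


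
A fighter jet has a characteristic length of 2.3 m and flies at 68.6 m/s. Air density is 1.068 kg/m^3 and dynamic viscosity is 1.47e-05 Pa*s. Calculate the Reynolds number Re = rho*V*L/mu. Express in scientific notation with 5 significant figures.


Step 1: Numerator = rho * V * L = 1.068 * 68.6 * 2.3 = 168.50904
Step 2: Re = 168.50904 / 1.47e-05
Step 3: Re = 1.1463e+07

1.1463e+07


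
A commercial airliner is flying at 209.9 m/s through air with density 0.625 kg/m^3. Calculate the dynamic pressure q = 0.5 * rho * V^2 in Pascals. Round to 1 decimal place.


Step 1: V^2 = 209.9^2 = 44058.01
Step 2: q = 0.5 * 0.625 * 44058.01
Step 3: q = 13768.1 Pa

13768.1


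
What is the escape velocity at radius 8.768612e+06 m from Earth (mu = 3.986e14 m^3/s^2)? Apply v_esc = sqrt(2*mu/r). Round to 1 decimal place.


Step 1: 2*mu/r = 2 * 3.986e14 / 8.768612e+06 = 90915187.033
Step 2: v_esc = sqrt(90915187.033) = 9534.9 m/s

9534.9


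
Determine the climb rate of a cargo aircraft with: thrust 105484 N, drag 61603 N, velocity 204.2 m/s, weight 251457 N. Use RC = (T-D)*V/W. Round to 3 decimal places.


Step 1: Excess thrust = T - D = 105484 - 61603 = 43881 N
Step 2: Excess power = 43881 * 204.2 = 8960500.2 W
Step 3: RC = 8960500.2 / 251457 = 35.634 m/s

35.634


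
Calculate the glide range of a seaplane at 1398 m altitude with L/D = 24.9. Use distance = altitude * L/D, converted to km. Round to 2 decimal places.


Step 1: Glide distance = altitude * L/D = 1398 * 24.9 = 34810.2 m
Step 2: Convert to km: 34810.2 / 1000 = 34.81 km

34.81


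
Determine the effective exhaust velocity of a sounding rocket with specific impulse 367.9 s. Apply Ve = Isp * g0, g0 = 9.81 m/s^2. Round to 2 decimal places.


Step 1: Ve = Isp * g0 = 367.9 * 9.81
Step 2: Ve = 3609.10 m/s

3609.10


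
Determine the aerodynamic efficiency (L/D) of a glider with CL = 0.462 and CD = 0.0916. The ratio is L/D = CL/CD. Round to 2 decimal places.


Step 1: L/D = CL / CD = 0.462 / 0.0916
Step 2: L/D = 5.04

5.04


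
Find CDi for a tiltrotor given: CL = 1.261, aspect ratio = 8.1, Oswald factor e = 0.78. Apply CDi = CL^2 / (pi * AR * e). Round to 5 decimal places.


Step 1: CL^2 = 1.261^2 = 1.590121
Step 2: pi * AR * e = 3.14159 * 8.1 * 0.78 = 19.848582
Step 3: CDi = 1.590121 / 19.848582 = 0.08011

0.08011


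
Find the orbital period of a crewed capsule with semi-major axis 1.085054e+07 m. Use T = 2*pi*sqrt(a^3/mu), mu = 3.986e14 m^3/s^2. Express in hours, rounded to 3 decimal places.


Step 1: a^3 / mu = 1.277480e+21 / 3.986e14 = 3.204917e+06
Step 2: sqrt(3.204917e+06) = 1790.2281 s
Step 3: T = 2*pi * 1790.2281 = 11248.34 s
Step 4: T in hours = 11248.34 / 3600 = 3.125 hours

3.125


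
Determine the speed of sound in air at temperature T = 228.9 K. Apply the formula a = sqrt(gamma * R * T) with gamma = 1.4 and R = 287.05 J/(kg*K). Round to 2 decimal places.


Step 1: gamma * R * T = 1.4 * 287.05 * 228.9 = 91988.043
Step 2: a = sqrt(91988.043) = 303.30 m/s

303.30


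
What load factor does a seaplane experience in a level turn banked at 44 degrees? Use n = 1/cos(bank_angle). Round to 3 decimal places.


Step 1: Convert 44 degrees to radians = 0.767945
Step 2: cos(44 deg) = 0.71934
Step 3: n = 1 / 0.71934 = 1.390

1.390


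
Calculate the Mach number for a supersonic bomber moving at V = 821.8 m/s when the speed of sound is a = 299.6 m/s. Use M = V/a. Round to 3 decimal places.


Step 1: M = V / a = 821.8 / 299.6
Step 2: M = 2.743

2.743


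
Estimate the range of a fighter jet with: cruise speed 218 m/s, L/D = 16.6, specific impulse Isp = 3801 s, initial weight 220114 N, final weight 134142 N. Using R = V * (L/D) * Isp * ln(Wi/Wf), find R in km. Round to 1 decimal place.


Step 1: Coefficient = V * (L/D) * Isp = 218 * 16.6 * 3801 = 13755058.8 m
Step 2: Wi/Wf = 220114 / 134142 = 1.640903
Step 3: ln(1.640903) = 0.495247
Step 4: R = 13755058.8 * 0.495247 = 6812146.8 m = 6812.1 km

6812.1


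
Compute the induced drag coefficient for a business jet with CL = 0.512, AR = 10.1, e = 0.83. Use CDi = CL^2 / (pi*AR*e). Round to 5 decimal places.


Step 1: CL^2 = 0.512^2 = 0.262144
Step 2: pi * AR * e = 3.14159 * 10.1 * 0.83 = 26.335971
Step 3: CDi = 0.262144 / 26.335971 = 0.00995

0.00995


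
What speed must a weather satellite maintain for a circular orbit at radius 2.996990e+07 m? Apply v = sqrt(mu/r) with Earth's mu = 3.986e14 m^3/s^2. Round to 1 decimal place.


Step 1: mu / r = 3.986e14 / 2.996990e+07 = 13300011.011
Step 2: v = sqrt(13300011.011) = 3646.9 m/s

3646.9


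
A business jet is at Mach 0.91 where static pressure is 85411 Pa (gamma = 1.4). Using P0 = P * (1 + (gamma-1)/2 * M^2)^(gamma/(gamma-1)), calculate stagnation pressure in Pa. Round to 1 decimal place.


Step 1: (gamma-1)/2 * M^2 = 0.2 * 0.8281 = 0.16562
Step 2: 1 + 0.16562 = 1.16562
Step 3: Exponent gamma/(gamma-1) = 3.5
Step 4: P0 = 85411 * 1.16562^3.5 = 146037.1 Pa

146037.1


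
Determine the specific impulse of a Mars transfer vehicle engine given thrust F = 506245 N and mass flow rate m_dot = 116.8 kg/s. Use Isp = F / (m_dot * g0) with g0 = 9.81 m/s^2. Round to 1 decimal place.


Step 1: m_dot * g0 = 116.8 * 9.81 = 1145.81
Step 2: Isp = 506245 / 1145.81 = 441.8 s

441.8


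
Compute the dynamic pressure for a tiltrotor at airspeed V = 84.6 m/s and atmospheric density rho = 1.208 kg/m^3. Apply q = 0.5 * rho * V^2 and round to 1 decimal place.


Step 1: V^2 = 84.6^2 = 7157.16
Step 2: q = 0.5 * 1.208 * 7157.16
Step 3: q = 4322.9 Pa

4322.9


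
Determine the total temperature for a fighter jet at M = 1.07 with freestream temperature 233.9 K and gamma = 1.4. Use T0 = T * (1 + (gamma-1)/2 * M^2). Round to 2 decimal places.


Step 1: (gamma-1)/2 = 0.2
Step 2: M^2 = 1.1449
Step 3: 1 + 0.2 * 1.1449 = 1.22898
Step 4: T0 = 233.9 * 1.22898 = 287.46 K

287.46


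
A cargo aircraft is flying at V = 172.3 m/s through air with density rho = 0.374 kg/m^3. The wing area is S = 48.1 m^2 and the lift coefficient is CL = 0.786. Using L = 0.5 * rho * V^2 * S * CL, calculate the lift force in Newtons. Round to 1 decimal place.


Step 1: Calculate dynamic pressure q = 0.5 * 0.374 * 172.3^2 = 0.5 * 0.374 * 29687.29 = 5551.5232 Pa
Step 2: Multiply by wing area and lift coefficient: L = 5551.5232 * 48.1 * 0.786
Step 3: L = 267028.2674 * 0.786 = 209884.2 N

209884.2


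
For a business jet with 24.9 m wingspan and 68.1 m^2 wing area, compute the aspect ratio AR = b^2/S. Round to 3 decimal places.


Step 1: b^2 = 24.9^2 = 620.01
Step 2: AR = 620.01 / 68.1 = 9.104

9.104


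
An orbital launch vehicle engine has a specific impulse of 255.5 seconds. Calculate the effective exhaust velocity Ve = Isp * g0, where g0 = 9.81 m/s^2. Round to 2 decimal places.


Step 1: Ve = Isp * g0 = 255.5 * 9.81
Step 2: Ve = 2506.46 m/s

2506.46


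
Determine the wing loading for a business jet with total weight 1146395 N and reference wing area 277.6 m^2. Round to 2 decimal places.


Step 1: Wing loading = W / S = 1146395 / 277.6
Step 2: Wing loading = 4129.66 N/m^2

4129.66


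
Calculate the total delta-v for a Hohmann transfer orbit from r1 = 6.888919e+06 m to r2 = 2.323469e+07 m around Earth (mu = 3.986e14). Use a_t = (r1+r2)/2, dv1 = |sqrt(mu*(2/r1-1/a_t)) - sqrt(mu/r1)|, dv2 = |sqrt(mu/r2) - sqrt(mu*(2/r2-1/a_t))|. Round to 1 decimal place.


Step 1: Transfer semi-major axis a_t = (6.888919e+06 + 2.323469e+07) / 2 = 1.506180e+07 m
Step 2: v1 (circular at r1) = sqrt(mu/r1) = 7606.64 m/s
Step 3: v_t1 = sqrt(mu*(2/r1 - 1/a_t)) = 9447.63 m/s
Step 4: dv1 = |9447.63 - 7606.64| = 1840.99 m/s
Step 5: v2 (circular at r2) = 4141.91 m/s, v_t2 = 2801.16 m/s
Step 6: dv2 = |4141.91 - 2801.16| = 1340.75 m/s
Step 7: Total delta-v = 1840.99 + 1340.75 = 3181.7 m/s

3181.7


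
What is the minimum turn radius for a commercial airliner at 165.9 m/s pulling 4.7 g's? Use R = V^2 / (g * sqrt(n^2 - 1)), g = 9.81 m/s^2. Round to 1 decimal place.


Step 1: V^2 = 165.9^2 = 27522.81
Step 2: n^2 - 1 = 4.7^2 - 1 = 21.09
Step 3: sqrt(21.09) = 4.592385
Step 4: R = 27522.81 / (9.81 * 4.592385) = 610.9 m

610.9


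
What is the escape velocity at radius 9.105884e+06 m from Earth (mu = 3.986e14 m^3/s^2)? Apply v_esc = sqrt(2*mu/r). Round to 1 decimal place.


Step 1: 2*mu/r = 2 * 3.986e14 / 9.105884e+06 = 87547787.7821
Step 2: v_esc = sqrt(87547787.7821) = 9356.7 m/s

9356.7


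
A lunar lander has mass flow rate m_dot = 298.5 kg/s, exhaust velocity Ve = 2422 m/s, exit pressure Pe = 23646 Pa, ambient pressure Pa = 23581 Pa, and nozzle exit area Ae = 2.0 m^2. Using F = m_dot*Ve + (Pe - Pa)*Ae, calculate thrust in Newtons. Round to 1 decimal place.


Step 1: Momentum thrust = m_dot * Ve = 298.5 * 2422 = 722967.0 N
Step 2: Pressure thrust = (Pe - Pa) * Ae = (23646 - 23581) * 2.0 = 130.0 N
Step 3: Total thrust F = 722967.0 + 130.0 = 723097.0 N

723097.0


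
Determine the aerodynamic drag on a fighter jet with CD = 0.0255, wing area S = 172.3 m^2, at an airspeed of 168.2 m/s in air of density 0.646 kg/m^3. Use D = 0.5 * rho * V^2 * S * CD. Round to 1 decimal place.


Step 1: Dynamic pressure q = 0.5 * 0.646 * 168.2^2 = 9138.0705 Pa
Step 2: Drag D = q * S * CD = 9138.0705 * 172.3 * 0.0255
Step 3: D = 40149.5 N

40149.5


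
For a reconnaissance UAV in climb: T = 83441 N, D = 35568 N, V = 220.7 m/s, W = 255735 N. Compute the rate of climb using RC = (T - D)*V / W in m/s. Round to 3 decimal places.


Step 1: Excess thrust = T - D = 83441 - 35568 = 47873 N
Step 2: Excess power = 47873 * 220.7 = 10565571.1 W
Step 3: RC = 10565571.1 / 255735 = 41.315 m/s

41.315


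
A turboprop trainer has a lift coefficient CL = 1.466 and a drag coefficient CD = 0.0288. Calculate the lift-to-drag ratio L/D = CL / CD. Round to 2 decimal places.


Step 1: L/D = CL / CD = 1.466 / 0.0288
Step 2: L/D = 50.90

50.90


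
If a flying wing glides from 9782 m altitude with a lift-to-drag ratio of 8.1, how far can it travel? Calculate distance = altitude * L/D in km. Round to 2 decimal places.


Step 1: Glide distance = altitude * L/D = 9782 * 8.1 = 79234.2 m
Step 2: Convert to km: 79234.2 / 1000 = 79.23 km

79.23


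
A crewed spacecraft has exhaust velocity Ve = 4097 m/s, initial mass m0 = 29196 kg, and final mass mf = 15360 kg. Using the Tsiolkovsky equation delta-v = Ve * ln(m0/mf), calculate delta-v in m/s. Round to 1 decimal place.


Step 1: Mass ratio m0/mf = 29196 / 15360 = 1.900781
Step 2: ln(1.900781) = 0.642265
Step 3: delta-v = 4097 * 0.642265 = 2631.4 m/s

2631.4


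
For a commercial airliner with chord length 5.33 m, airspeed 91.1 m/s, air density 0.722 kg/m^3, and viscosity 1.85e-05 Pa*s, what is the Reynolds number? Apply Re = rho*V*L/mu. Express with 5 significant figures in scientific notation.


Step 1: Numerator = rho * V * L = 0.722 * 91.1 * 5.33 = 350.576486
Step 2: Re = 350.576486 / 1.85e-05
Step 3: Re = 1.8950e+07

1.8950e+07


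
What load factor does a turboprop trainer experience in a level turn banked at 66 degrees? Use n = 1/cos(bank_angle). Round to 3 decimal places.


Step 1: Convert 66 degrees to radians = 1.151917
Step 2: cos(66 deg) = 0.406737
Step 3: n = 1 / 0.406737 = 2.459

2.459


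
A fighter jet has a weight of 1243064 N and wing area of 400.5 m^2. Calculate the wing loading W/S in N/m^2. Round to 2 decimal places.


Step 1: Wing loading = W / S = 1243064 / 400.5
Step 2: Wing loading = 3103.78 N/m^2

3103.78


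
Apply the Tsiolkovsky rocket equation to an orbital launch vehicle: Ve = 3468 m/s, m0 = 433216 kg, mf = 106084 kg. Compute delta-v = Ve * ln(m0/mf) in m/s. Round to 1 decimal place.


Step 1: Mass ratio m0/mf = 433216 / 106084 = 4.083707
Step 2: ln(4.083707) = 1.407005
Step 3: delta-v = 3468 * 1.407005 = 4879.5 m/s

4879.5


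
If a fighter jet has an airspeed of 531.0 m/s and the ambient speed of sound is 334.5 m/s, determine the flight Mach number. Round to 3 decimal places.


Step 1: M = V / a = 531.0 / 334.5
Step 2: M = 1.587

1.587


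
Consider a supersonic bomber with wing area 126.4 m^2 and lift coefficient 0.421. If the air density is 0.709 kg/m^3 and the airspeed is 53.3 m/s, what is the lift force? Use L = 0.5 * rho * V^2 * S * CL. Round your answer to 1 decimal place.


Step 1: Calculate dynamic pressure q = 0.5 * 0.709 * 53.3^2 = 0.5 * 0.709 * 2840.89 = 1007.0955 Pa
Step 2: Multiply by wing area and lift coefficient: L = 1007.0955 * 126.4 * 0.421
Step 3: L = 127296.8718 * 0.421 = 53592.0 N

53592.0


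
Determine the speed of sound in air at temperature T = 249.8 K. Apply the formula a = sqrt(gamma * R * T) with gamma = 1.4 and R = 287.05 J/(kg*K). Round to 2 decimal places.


Step 1: gamma * R * T = 1.4 * 287.05 * 249.8 = 100387.126
Step 2: a = sqrt(100387.126) = 316.84 m/s

316.84


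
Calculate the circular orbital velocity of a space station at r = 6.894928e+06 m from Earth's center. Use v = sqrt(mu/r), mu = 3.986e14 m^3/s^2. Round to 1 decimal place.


Step 1: mu / r = 3.986e14 / 6.894928e+06 = 57810610.9302
Step 2: v = sqrt(57810610.9302) = 7603.3 m/s

7603.3


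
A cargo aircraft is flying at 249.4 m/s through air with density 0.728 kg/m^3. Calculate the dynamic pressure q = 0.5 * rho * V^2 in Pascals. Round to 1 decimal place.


Step 1: V^2 = 249.4^2 = 62200.36
Step 2: q = 0.5 * 0.728 * 62200.36
Step 3: q = 22640.9 Pa

22640.9


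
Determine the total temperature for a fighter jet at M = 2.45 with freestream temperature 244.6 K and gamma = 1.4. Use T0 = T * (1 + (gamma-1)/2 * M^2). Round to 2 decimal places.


Step 1: (gamma-1)/2 = 0.2
Step 2: M^2 = 6.0025
Step 3: 1 + 0.2 * 6.0025 = 2.2005
Step 4: T0 = 244.6 * 2.2005 = 538.24 K

538.24


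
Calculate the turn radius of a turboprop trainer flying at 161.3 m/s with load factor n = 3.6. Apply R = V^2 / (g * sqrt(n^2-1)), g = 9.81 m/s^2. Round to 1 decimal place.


Step 1: V^2 = 161.3^2 = 26017.69
Step 2: n^2 - 1 = 3.6^2 - 1 = 11.96
Step 3: sqrt(11.96) = 3.458323
Step 4: R = 26017.69 / (9.81 * 3.458323) = 766.9 m

766.9


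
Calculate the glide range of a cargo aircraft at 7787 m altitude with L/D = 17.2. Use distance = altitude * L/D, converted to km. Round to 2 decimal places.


Step 1: Glide distance = altitude * L/D = 7787 * 17.2 = 133936.4 m
Step 2: Convert to km: 133936.4 / 1000 = 133.94 km

133.94


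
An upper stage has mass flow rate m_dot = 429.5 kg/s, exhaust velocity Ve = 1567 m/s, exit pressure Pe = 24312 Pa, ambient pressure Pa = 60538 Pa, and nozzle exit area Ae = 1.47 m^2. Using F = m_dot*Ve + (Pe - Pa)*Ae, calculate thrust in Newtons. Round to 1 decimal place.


Step 1: Momentum thrust = m_dot * Ve = 429.5 * 1567 = 673026.5 N
Step 2: Pressure thrust = (Pe - Pa) * Ae = (24312 - 60538) * 1.47 = -53252.22 N
Step 3: Total thrust F = 673026.5 + -53252.22 = 619774.3 N

619774.3


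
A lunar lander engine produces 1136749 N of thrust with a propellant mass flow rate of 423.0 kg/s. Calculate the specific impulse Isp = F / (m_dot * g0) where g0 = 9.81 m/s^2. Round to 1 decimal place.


Step 1: m_dot * g0 = 423.0 * 9.81 = 4149.63
Step 2: Isp = 1136749 / 4149.63 = 273.9 s

273.9


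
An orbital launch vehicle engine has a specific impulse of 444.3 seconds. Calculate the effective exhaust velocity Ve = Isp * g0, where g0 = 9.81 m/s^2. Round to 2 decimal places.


Step 1: Ve = Isp * g0 = 444.3 * 9.81
Step 2: Ve = 4358.58 m/s

4358.58


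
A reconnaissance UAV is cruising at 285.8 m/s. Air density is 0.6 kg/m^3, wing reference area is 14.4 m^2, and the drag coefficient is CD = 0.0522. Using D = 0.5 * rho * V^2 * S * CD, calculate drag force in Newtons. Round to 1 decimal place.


Step 1: Dynamic pressure q = 0.5 * 0.6 * 285.8^2 = 24504.492 Pa
Step 2: Drag D = q * S * CD = 24504.492 * 14.4 * 0.0522
Step 3: D = 18419.5 N

18419.5


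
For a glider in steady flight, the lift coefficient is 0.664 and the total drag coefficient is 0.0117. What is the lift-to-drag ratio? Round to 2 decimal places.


Step 1: L/D = CL / CD = 0.664 / 0.0117
Step 2: L/D = 56.75

56.75


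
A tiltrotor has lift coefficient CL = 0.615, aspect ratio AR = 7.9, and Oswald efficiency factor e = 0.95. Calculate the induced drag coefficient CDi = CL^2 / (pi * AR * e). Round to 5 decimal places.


Step 1: CL^2 = 0.615^2 = 0.378225
Step 2: pi * AR * e = 3.14159 * 7.9 * 0.95 = 23.577653
Step 3: CDi = 0.378225 / 23.577653 = 0.01604

0.01604


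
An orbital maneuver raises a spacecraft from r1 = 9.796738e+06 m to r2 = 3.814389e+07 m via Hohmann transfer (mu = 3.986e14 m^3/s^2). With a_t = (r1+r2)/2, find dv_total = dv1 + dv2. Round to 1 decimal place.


Step 1: Transfer semi-major axis a_t = (9.796738e+06 + 3.814389e+07) / 2 = 2.397031e+07 m
Step 2: v1 (circular at r1) = sqrt(mu/r1) = 6378.64 m/s
Step 3: v_t1 = sqrt(mu*(2/r1 - 1/a_t)) = 8046.44 m/s
Step 4: dv1 = |8046.44 - 6378.64| = 1667.8 m/s
Step 5: v2 (circular at r2) = 3232.63 m/s, v_t2 = 2066.62 m/s
Step 6: dv2 = |3232.63 - 2066.62| = 1166.01 m/s
Step 7: Total delta-v = 1667.8 + 1166.01 = 2833.8 m/s

2833.8
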